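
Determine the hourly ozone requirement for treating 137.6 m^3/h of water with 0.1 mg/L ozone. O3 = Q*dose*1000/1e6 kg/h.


O3 demand (mg/h) = Q * dose * 1000 = 137.6 * 0.1 * 1000 = 13760 mg/h
Convert mg to kg: 13760 / 1e6 = 0.01376 kg/h

0.01376 kg/h


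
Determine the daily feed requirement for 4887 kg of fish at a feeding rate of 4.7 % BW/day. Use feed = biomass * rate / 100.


Feeding rate fraction = 4.7% / 100 = 0.047
Daily feed = 4887 kg * 0.047 = 229.689 kg/day

229.689 kg/day


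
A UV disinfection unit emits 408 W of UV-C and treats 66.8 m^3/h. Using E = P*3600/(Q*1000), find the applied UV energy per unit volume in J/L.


Energy delivered per hour = 408 W * 3600 s = 1468800 J/h
Volume treated per hour = 66.8 m^3/h * 1000 = 66800 L/h
dose = 1468800 / 66800 = 21.988 J/L

21.988 J/L


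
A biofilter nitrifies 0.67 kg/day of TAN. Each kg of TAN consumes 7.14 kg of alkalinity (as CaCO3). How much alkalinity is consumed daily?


Alkalinity factor: 7.14 kg CaCO3 consumed per kg TAN nitrified
alk = 0.67 kg TAN * 7.14 = 4.7838 kg CaCO3/day

4.7838 kg CaCO3/day


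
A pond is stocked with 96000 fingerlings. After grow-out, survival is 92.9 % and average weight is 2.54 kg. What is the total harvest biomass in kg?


Survivors = 96000 * 92.9/100 = 89184 fish
Harvest biomass = survivors * W_f = 89184 * 2.54 = 226527.36 kg

226527.36 kg


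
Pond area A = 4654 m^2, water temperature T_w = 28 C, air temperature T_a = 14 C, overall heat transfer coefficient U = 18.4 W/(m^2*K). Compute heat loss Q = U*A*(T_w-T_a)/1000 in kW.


Temperature difference dT = 28 - 14 = 14 K
Heat loss (W) = U * A * dT = 18.4 * 4654 * 14 = 1198870.4 W
Convert to kW: 1198870.4 / 1000 = 1198.8704 kW

1198.8704 kW


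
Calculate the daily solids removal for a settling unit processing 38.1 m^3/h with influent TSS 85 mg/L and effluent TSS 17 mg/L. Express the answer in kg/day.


Concentration drop: TSS_in - TSS_out = 85 - 17 = 68 mg/L
Hourly solids removed = Q * dTSS = 38.1 m^3/h * 68 mg/L = 2590.8 g/h  (m^3/h * mg/L = g/h)
Daily solids removed = 2590.8 * 24 = 62179.2 g/day
Convert g to kg: 62179.2 / 1000 = 62.1792 kg/day

62.1792 kg/day


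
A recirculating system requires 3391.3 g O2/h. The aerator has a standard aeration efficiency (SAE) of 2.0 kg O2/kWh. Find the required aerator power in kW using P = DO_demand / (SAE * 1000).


SAE in g O2/kWh = 2.0 * 1000 = 2000 g/kWh
P = DO_demand / SAE_g = 3391.3 / 2000 = 1.69565 kW

1.69565 kW


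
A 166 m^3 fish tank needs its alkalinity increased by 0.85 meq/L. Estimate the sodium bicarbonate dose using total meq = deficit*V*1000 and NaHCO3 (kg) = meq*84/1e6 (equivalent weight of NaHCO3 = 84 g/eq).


Tank volume in L = 166 m^3 * 1000 = 166000 L
Total meq required = 0.85 meq/L * 166000 L = 141100 meq
NaHCO3 mass = 141100 meq * 84 mg/meq / 1e6 = 11.8524 kg

11.8524 kg


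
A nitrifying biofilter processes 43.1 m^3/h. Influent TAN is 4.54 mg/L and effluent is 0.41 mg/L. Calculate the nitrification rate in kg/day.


Concentration drop: TAN_in - TAN_out = 4.54 - 0.41 = 4.13 mg/L
Hourly TAN removed = Q * dTAN = 43.1 m^3/h * 4.13 mg/L = 178.003 g/h  (m^3/h * mg/L = g/h)
Daily TAN removed = 178.003 * 24 = 4272.072 g/day
Convert to kg/day: 4272.072 / 1000 = 4.272072 kg/day

4.272072 kg/day


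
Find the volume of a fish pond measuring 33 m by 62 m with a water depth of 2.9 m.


Base area = L * W = 33 * 62 = 2046 m^2
Volume = area * depth = 2046 * 2.9 = 5933.4 m^3

5933.4 m^3


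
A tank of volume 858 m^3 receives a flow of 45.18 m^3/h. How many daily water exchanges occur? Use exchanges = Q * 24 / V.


Daily flow volume = 45.18 m^3/h * 24 h = 1084.32 m^3/day
Exchanges = daily flow / tank volume = 1084.32 / 858 = 1.26378 exchanges/day

1.26378 exchanges/day


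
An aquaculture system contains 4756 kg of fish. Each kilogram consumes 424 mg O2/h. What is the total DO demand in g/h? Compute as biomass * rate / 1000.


Total O2 consumption (mg/h) = 4756 kg * 424 mg/(kg*h) = 2016544 mg/h
Convert to g/h: 2016544 / 1000 = 2016.544 g/h

2016.544 g/h


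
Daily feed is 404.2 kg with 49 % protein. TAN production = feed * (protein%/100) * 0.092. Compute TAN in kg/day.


Protein in feed = 404.2 * 49/100 = 198.058 kg/day
TAN = protein * 0.092 = 198.058 * 0.092 = 18.221336 kg/day

18.221336 kg/day


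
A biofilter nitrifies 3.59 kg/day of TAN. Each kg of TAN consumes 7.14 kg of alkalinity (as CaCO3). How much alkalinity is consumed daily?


Alkalinity factor: 7.14 kg CaCO3 consumed per kg TAN nitrified
alk = 3.59 kg TAN * 7.14 = 25.6326 kg CaCO3/day

25.6326 kg CaCO3/day


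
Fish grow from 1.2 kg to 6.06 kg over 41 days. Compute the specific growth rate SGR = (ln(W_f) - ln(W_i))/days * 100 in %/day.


ln(W_f) = ln(6.06) = 1.8017098
ln(W_i) = ln(1.2) = 0.18232156
ln(W_f) - ln(W_i) = 1.8017098 - 0.18232156 = 1.6193882
SGR = 1.6193882 / 41 * 100 = 3.94973 %/day

3.94973 %/day


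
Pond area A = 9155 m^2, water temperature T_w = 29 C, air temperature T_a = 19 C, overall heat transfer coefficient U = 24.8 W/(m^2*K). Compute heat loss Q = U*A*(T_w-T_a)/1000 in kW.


Temperature difference dT = 29 - 19 = 10 K
Heat loss (W) = U * A * dT = 24.8 * 9155 * 10 = 2270440 W
Convert to kW: 2270440 / 1000 = 2270.44 kW

2270.44 kW


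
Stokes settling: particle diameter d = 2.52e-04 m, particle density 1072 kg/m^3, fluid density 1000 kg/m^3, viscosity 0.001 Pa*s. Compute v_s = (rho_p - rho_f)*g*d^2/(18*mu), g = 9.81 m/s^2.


Density difference: rho_p - rho_f = 1072 - 1000 = 72 kg/m^3
d^2 = (2.52e-04)^2 = 6.3504e-08 m^2
Numerator = (rho_p - rho_f) * g * d^2 = 72 * 9.81 * 6.3504e-08 = 4.4854145e-05
Denominator = 18 * mu = 18 * 0.001 = 0.018
v_s = 4.4854145e-05 / 0.018 = 0.0024919 m/s
Check: Re = rho_f * v_s * d / mu = 1000 * 0.0024919 * 2.52e-04 / 0.001 = 0.628 < 1, so Stokes' law applies.

0.0024919 m/s


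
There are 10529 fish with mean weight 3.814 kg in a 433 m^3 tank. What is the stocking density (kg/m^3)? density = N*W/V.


Total biomass = 10529 fish * 3.814 kg = 40157.606 kg
Density = total biomass / volume = 40157.606 / 433 = 92.7427 kg/m^3

92.7427 kg/m^3


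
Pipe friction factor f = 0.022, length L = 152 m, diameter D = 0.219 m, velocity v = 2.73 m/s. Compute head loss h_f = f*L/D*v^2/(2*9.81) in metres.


v^2 = 2.73^2 = 7.4529 m^2/s^2
L/D = 152/0.219 = 694.06393
h_f = f*(L/D)*v^2/(2g) = 0.022 * 694.06393 * 7.4529 / 19.62 = 5.80027 m

5.80027 m


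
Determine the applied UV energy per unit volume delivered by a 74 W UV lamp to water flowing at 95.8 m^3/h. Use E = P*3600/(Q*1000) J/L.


Energy delivered per hour = 74 W * 3600 s = 266400 J/h
Volume treated per hour = 95.8 m^3/h * 1000 = 95800 L/h
dose = 266400 / 95800 = 2.78079 J/L

2.78079 J/L


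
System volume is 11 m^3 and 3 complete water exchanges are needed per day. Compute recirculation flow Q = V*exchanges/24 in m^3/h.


Daily recirculation volume = 11 m^3 * 3 = 33 m^3/day
Flow rate Q = daily volume / 24 h = 33 / 24 = 1.375 m^3/h

1.375 m^3/h


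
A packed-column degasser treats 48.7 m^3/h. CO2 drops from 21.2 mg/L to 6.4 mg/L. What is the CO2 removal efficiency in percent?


CO2_out / CO2_in = 6.4 / 21.2 = 0.30188679
Fraction remaining = 0.30188679
efficiency = (1 - 0.30188679) * 100 = 69.8113 %

69.8113 %


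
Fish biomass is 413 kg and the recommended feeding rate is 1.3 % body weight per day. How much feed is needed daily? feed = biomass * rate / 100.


Feeding rate fraction = 1.3% / 100 = 0.013
Daily feed = 413 kg * 0.013 = 5.369 kg/day

5.369 kg/day


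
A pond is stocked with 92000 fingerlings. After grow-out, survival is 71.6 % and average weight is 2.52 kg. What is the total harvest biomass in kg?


Survivors = 92000 * 71.6/100 = 65872 fish
Harvest biomass = survivors * W_f = 65872 * 2.52 = 165997.44 kg

165997.44 kg


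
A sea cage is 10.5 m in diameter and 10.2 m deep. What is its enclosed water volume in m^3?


r = d/2 = 10.5/2 = 5.25 m
Base area = pi*r^2 = pi*5.25^2 = 86.590148 m^2
Volume = 86.590148 * 10.2 = 883.22 m^3

883.22 m^3


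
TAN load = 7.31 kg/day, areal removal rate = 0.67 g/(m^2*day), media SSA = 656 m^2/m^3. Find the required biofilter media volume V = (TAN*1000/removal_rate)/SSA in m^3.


A = 7.31*1000 / 0.67 = 10910.448 m^2
V = 10910.448 / 656 = 16.6318

16.6318 m^3


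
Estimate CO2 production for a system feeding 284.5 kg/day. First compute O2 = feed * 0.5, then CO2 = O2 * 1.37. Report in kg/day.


O2 = 284.5 * 0.5 = 142.25
CO2 = 142.25 * 1.37 = 194.8825

194.8825 kg/day


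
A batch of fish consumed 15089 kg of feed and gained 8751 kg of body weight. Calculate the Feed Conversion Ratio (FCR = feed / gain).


FCR = feed consumed / weight gained
FCR = 15089 kg / 8751 kg = 1.72426

1.72426


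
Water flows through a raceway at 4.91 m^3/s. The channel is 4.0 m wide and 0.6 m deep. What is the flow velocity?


Cross-sectional area = W * d = 4.0 * 0.6 = 2.4 m^2
Velocity = Q / A = 4.91 / 2.4 = 2.04583 m/s

2.04583 m/s


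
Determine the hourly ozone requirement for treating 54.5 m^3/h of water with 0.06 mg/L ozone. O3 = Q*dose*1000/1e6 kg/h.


O3 demand (mg/h) = Q * dose * 1000 = 54.5 * 0.06 * 1000 = 3270 mg/h
Convert mg to kg: 3270 / 1e6 = 0.00327 kg/h

0.00327 kg/h


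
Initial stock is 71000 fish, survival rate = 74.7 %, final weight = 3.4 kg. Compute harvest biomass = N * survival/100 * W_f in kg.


Survivors = 71000 * 74.7/100 = 53037 fish
Harvest biomass = survivors * W_f = 53037 * 3.4 = 180325.8 kg

180325.8 kg


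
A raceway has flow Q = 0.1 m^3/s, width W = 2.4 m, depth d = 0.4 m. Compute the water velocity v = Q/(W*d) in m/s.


Cross-sectional area = W * d = 2.4 * 0.4 = 0.96 m^2
Velocity = Q / A = 0.1 / 0.96 = 0.104167 m/s

0.104167 m/s


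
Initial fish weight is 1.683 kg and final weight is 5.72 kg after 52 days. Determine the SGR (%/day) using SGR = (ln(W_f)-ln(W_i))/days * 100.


ln(W_f) = ln(5.72) = 1.7439688
ln(W_i) = ln(1.683) = 0.52057792
ln(W_f) - ln(W_i) = 1.7439688 - 0.52057792 = 1.2233909
SGR = 1.2233909 / 52 * 100 = 2.35267 %/day

2.35267 %/day


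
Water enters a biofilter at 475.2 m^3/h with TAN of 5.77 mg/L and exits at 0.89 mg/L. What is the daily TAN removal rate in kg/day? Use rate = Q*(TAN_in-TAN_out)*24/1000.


Concentration drop: TAN_in - TAN_out = 5.77 - 0.89 = 4.88 mg/L
Hourly TAN removed = Q * dTAN = 475.2 m^3/h * 4.88 mg/L = 2318.976 g/h  (m^3/h * mg/L = g/h)
Daily TAN removed = 2318.976 * 24 = 55655.424 g/day
Convert to kg/day: 55655.424 / 1000 = 55.655424 kg/day

55.655424 kg/day


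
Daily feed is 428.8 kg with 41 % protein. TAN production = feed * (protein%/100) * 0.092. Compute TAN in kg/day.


Protein in feed = 428.8 * 41/100 = 175.808 kg/day
TAN = protein * 0.092 = 175.808 * 0.092 = 16.174336 kg/day

16.174336 kg/day


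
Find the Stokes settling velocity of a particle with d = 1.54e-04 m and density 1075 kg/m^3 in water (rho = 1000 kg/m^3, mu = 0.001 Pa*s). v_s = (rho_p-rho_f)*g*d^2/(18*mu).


Density difference: rho_p - rho_f = 1075 - 1000 = 75 kg/m^3
d^2 = (1.54e-04)^2 = 2.3716e-08 m^2
Numerator = (rho_p - rho_f) * g * d^2 = 75 * 9.81 * 2.3716e-08 = 1.7449047e-05
Denominator = 18 * mu = 18 * 0.001 = 0.018
v_s = 1.7449047e-05 / 0.018 = 9.69391e-04 m/s
Check: Re = rho_f * v_s * d / mu = 1000 * 9.69391e-04 * 1.54e-04 / 0.001 = 0.149 < 1, so Stokes' law applies.

9.69391e-04 m/s


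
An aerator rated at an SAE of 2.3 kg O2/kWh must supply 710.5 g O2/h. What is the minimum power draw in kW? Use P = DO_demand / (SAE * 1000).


SAE in g O2/kWh = 2.3 * 1000 = 2300 g/kWh
P = DO_demand / SAE_g = 710.5 / 2300 = 0.308913 kW

0.308913 kW


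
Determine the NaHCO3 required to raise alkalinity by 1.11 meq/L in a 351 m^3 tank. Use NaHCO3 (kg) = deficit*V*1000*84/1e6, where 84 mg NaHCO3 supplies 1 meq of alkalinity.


Tank volume in L = 351 m^3 * 1000 = 351000 L
Total meq required = 1.11 meq/L * 351000 L = 389610 meq
NaHCO3 mass = 389610 meq * 84 mg/meq / 1e6 = 32.7272 kg

32.7272 kg


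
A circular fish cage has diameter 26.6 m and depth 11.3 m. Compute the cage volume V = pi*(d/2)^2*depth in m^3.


r = d/2 = 26.6/2 = 13.3 m
Base area = pi*r^2 = pi*13.3^2 = 555.71632 m^2
Volume = 555.71632 * 11.3 = 6279.59 m^3

6279.59 m^3


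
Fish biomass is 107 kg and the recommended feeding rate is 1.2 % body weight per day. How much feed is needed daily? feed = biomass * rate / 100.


Feeding rate fraction = 1.2% / 100 = 0.012
Daily feed = 107 kg * 0.012 = 1.284 kg/day

1.284 kg/day


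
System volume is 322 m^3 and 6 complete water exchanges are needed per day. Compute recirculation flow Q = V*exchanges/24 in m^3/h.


Daily recirculation volume = 322 m^3 * 6 = 1932 m^3/day
Flow rate Q = daily volume / 24 h = 1932 / 24 = 80.5 m^3/h

80.5 m^3/h


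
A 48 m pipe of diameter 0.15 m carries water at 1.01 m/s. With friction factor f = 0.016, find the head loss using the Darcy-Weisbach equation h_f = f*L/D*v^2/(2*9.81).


v^2 = 1.01^2 = 1.0201 m^2/s^2
L/D = 48/0.15 = 320
h_f = f*(L/D)*v^2/(2g) = 0.016 * 320 * 1.0201 / 19.62 = 0.266203 m

0.266203 m


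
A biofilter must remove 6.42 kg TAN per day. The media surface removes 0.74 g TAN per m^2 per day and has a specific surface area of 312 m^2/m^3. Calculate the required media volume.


A = 6.42*1000 / 0.74 = 8675.6757 m^2
V = 8675.6757 / 312 = 27.8067

27.8067 m^3


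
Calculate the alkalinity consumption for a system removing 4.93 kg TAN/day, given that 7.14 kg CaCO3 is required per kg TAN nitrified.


Alkalinity factor: 7.14 kg CaCO3 consumed per kg TAN nitrified
alk = 4.93 kg TAN * 7.14 = 35.2002 kg CaCO3/day

35.2002 kg CaCO3/day


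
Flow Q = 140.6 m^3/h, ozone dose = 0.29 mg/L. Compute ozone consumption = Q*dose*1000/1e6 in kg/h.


O3 demand (mg/h) = Q * dose * 1000 = 140.6 * 0.29 * 1000 = 40774 mg/h
Convert mg to kg: 40774 / 1e6 = 0.040774 kg/h

0.040774 kg/h


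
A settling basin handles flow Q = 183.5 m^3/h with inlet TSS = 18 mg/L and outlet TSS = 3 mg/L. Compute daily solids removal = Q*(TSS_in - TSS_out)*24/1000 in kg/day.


Concentration drop: TSS_in - TSS_out = 18 - 3 = 15 mg/L
Hourly solids removed = Q * dTSS = 183.5 m^3/h * 15 mg/L = 2752.5 g/h  (m^3/h * mg/L = g/h)
Daily solids removed = 2752.5 * 24 = 66060 g/day
Convert g to kg: 66060 / 1000 = 66.06 kg/day

66.06 kg/day


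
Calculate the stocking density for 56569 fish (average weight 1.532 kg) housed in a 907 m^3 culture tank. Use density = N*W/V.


Total biomass = 56569 fish * 1.532 kg = 86663.708 kg
Density = total biomass / volume = 86663.708 / 907 = 95.5498 kg/m^3

95.5498 kg/m^3


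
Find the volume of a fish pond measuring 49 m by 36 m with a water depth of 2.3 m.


Base area = L * W = 49 * 36 = 1764 m^2
Volume = area * depth = 1764 * 2.3 = 4057.2 m^3

4057.2 m^3


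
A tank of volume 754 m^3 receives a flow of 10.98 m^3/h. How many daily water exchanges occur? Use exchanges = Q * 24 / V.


Daily flow volume = 10.98 m^3/h * 24 h = 263.52 m^3/day
Exchanges = daily flow / tank volume = 263.52 / 754 = 0.349496 exchanges/day

0.349496 exchanges/day


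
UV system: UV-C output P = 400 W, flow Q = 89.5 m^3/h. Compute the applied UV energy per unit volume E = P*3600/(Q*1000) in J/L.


Energy delivered per hour = 400 W * 3600 s = 1440000 J/h
Volume treated per hour = 89.5 m^3/h * 1000 = 89500 L/h
dose = 1440000 / 89500 = 16.0894 J/L

16.0894 J/L


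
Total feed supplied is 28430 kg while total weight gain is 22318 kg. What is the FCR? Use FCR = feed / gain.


FCR = feed consumed / weight gained
FCR = 28430 kg / 22318 kg = 1.27386

1.27386


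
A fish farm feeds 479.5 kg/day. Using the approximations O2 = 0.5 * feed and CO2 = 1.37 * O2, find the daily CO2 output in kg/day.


O2 = 479.5 * 0.5 = 239.75
CO2 = 239.75 * 1.37 = 328.4575

328.4575 kg/day


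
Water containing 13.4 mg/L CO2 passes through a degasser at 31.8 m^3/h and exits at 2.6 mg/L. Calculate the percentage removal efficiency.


CO2_out / CO2_in = 2.6 / 13.4 = 0.19402985
Fraction remaining = 0.19402985
efficiency = (1 - 0.19402985) * 100 = 80.597 %

80.597 %


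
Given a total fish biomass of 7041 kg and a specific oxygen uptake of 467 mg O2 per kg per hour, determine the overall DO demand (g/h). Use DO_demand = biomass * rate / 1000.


Total O2 consumption (mg/h) = 7041 kg * 467 mg/(kg*h) = 3288147 mg/h
Convert to g/h: 3288147 / 1000 = 3288.147 g/h

3288.147 g/h


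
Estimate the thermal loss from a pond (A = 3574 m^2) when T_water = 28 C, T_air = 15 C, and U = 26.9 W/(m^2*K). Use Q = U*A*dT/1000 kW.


Temperature difference dT = 28 - 15 = 13 K
Heat loss (W) = U * A * dT = 26.9 * 3574 * 13 = 1249827.8 W
Convert to kW: 1249827.8 / 1000 = 1249.8278 kW

1249.8278 kW


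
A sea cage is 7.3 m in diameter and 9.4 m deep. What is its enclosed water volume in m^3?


r = d/2 = 7.3/2 = 3.65 m
Base area = pi*r^2 = pi*3.65^2 = 41.853868 m^2
Volume = 41.853868 * 9.4 = 393.426 m^3

393.426 m^3


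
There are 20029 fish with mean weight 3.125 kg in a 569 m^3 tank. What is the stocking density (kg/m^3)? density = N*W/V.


Total biomass = 20029 fish * 3.125 kg = 62590.625 kg
Density = total biomass / volume = 62590.625 / 569 = 110.001 kg/m^3

110.001 kg/m^3


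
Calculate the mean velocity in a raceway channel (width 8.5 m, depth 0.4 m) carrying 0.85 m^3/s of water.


Cross-sectional area = W * d = 8.5 * 0.4 = 3.4 m^2
Velocity = Q / A = 0.85 / 3.4 = 0.25 m/s

0.25 m/s


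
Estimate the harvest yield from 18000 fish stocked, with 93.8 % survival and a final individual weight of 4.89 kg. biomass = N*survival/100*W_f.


Survivors = 18000 * 93.8/100 = 16884 fish
Harvest biomass = survivors * W_f = 16884 * 4.89 = 82562.76 kg

82562.76 kg


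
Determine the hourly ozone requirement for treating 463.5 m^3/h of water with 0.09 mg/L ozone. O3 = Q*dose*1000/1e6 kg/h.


O3 demand (mg/h) = Q * dose * 1000 = 463.5 * 0.09 * 1000 = 41715 mg/h
Convert mg to kg: 41715 / 1e6 = 0.041715 kg/h

0.041715 kg/h


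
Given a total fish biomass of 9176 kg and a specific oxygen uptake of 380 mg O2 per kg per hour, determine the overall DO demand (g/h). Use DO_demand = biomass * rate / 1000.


Total O2 consumption (mg/h) = 9176 kg * 380 mg/(kg*h) = 3486880 mg/h
Convert to g/h: 3486880 / 1000 = 3486.88 g/h

3486.88 g/h


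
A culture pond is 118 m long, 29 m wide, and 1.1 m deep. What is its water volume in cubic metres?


Base area = L * W = 118 * 29 = 3422 m^2
Volume = area * depth = 3422 * 1.1 = 3764.2 m^3

3764.2 m^3


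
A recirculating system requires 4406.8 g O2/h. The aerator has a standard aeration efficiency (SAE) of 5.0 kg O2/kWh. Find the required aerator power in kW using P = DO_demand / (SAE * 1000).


SAE in g O2/kWh = 5.0 * 1000 = 5000 g/kWh
P = DO_demand / SAE_g = 4406.8 / 5000 = 0.88136 kW

0.88136 kW


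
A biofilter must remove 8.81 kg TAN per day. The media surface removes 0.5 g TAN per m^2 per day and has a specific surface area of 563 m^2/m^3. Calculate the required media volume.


A = 8.81*1000 / 0.5 = 17620 m^2
V = 17620 / 563 = 31.2966

31.2966 m^3


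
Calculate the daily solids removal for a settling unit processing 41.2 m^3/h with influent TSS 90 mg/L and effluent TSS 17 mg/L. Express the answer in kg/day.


Concentration drop: TSS_in - TSS_out = 90 - 17 = 73 mg/L
Hourly solids removed = Q * dTSS = 41.2 m^3/h * 73 mg/L = 3007.6 g/h  (m^3/h * mg/L = g/h)
Daily solids removed = 3007.6 * 24 = 72182.4 g/day
Convert g to kg: 72182.4 / 1000 = 72.1824 kg/day

72.1824 kg/day


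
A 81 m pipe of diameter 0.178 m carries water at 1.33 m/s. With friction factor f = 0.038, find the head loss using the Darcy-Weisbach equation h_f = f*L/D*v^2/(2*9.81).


v^2 = 1.33^2 = 1.7689 m^2/s^2
L/D = 81/0.178 = 455.05618
h_f = f*(L/D)*v^2/(2g) = 0.038 * 455.05618 * 1.7689 / 19.62 = 1.55902 m

1.55902 m


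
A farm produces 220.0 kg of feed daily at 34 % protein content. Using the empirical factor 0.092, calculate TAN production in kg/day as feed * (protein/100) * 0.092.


Protein in feed = 220.0 * 34/100 = 74.8 kg/day
TAN = protein * 0.092 = 74.8 * 0.092 = 6.8816 kg/day

6.8816 kg/day


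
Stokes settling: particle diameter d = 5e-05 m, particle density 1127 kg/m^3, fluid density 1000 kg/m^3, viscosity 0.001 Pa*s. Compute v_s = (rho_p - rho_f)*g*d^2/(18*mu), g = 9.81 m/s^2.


Density difference: rho_p - rho_f = 1127 - 1000 = 127 kg/m^3
d^2 = (5e-05)^2 = 2.5e-09 m^2
Numerator = (rho_p - rho_f) * g * d^2 = 127 * 9.81 * 2.5e-09 = 3.114675e-06
Denominator = 18 * mu = 18 * 0.001 = 0.018
v_s = 3.114675e-06 / 0.018 = 1.73037e-04 m/s
Check: Re = rho_f * v_s * d / mu = 1000 * 1.73037e-04 * 5e-05 / 0.001 = 0.00865 < 1, so Stokes' law applies.

1.73037e-04 m/s


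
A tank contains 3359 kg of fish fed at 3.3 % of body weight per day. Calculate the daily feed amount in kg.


Feeding rate fraction = 3.3% / 100 = 0.033
Daily feed = 3359 kg * 0.033 = 110.847 kg/day

110.847 kg/day


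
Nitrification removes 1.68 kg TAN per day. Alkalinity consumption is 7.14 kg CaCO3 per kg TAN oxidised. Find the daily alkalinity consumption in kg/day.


Alkalinity factor: 7.14 kg CaCO3 consumed per kg TAN nitrified
alk = 1.68 kg TAN * 7.14 = 11.9952 kg CaCO3/day

11.9952 kg CaCO3/day


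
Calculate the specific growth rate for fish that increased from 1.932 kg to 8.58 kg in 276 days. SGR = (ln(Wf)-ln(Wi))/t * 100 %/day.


ln(W_f) = ln(8.58) = 2.1494339
ln(W_i) = ln(1.932) = 0.65855574
ln(W_f) - ln(W_i) = 2.1494339 - 0.65855574 = 1.4908782
SGR = 1.4908782 / 276 * 100 = 0.540173 %/day

0.540173 %/day


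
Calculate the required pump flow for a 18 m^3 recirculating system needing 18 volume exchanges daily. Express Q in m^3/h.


Daily recirculation volume = 18 m^3 * 18 = 324 m^3/day
Flow rate Q = daily volume / 24 h = 324 / 24 = 13.5 m^3/h

13.5 m^3/h


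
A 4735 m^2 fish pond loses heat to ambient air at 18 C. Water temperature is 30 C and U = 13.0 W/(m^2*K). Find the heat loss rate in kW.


Temperature difference dT = 30 - 18 = 12 K
Heat loss (W) = U * A * dT = 13.0 * 4735 * 12 = 738660 W
Convert to kW: 738660 / 1000 = 738.66 kW

738.66 kW


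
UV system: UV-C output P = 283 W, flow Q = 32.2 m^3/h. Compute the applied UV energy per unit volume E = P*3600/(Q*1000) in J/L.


Energy delivered per hour = 283 W * 3600 s = 1018800 J/h
Volume treated per hour = 32.2 m^3/h * 1000 = 32200 L/h
dose = 1018800 / 32200 = 31.6398 J/L

31.6398 J/L


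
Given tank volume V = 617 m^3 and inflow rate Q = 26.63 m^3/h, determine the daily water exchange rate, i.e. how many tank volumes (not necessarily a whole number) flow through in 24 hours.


Daily flow volume = 26.63 m^3/h * 24 h = 639.12 m^3/day
Exchanges = daily flow / tank volume = 639.12 / 617 = 1.03585 exchanges/day

1.03585 exchanges/day


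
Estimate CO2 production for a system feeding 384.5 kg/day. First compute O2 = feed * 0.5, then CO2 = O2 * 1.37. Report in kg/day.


O2 = 384.5 * 0.5 = 192.25
CO2 = 192.25 * 1.37 = 263.3825

263.3825 kg/day


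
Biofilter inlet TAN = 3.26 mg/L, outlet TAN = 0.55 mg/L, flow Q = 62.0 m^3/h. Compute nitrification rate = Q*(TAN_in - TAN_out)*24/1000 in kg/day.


Concentration drop: TAN_in - TAN_out = 3.26 - 0.55 = 2.71 mg/L
Hourly TAN removed = Q * dTAN = 62.0 m^3/h * 2.71 mg/L = 168.02 g/h  (m^3/h * mg/L = g/h)
Daily TAN removed = 168.02 * 24 = 4032.48 g/day
Convert to kg/day: 4032.48 / 1000 = 4.03248 kg/day

4.03248 kg/day


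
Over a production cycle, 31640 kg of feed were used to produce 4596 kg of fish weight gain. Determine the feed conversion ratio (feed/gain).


FCR = feed consumed / weight gained
FCR = 31640 kg / 4596 kg = 6.88425

6.88425


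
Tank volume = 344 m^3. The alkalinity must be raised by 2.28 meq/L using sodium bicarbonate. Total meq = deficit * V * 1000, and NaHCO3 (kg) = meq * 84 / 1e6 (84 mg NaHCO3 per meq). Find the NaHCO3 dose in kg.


Tank volume in L = 344 m^3 * 1000 = 344000 L
Total meq required = 2.28 meq/L * 344000 L = 784320 meq
NaHCO3 mass = 784320 meq * 84 mg/meq / 1e6 = 65.8829 kg

65.8829 kg


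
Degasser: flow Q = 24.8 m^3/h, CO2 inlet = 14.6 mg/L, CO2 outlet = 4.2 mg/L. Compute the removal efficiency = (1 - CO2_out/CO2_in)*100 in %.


CO2_out / CO2_in = 4.2 / 14.6 = 0.28767123
Fraction remaining = 0.28767123
efficiency = (1 - 0.28767123) * 100 = 71.2329 %

71.2329 %


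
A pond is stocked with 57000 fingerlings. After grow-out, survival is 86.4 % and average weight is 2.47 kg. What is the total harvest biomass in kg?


Survivors = 57000 * 86.4/100 = 49248 fish
Harvest biomass = survivors * W_f = 49248 * 2.47 = 121642.56 kg

121642.56 kg


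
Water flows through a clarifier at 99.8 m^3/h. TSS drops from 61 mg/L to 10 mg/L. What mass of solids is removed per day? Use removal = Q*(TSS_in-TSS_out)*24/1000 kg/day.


Concentration drop: TSS_in - TSS_out = 61 - 10 = 51 mg/L
Hourly solids removed = Q * dTSS = 99.8 m^3/h * 51 mg/L = 5089.8 g/h  (m^3/h * mg/L = g/h)
Daily solids removed = 5089.8 * 24 = 122155.2 g/day
Convert g to kg: 122155.2 / 1000 = 122.1552 kg/day

122.1552 kg/day


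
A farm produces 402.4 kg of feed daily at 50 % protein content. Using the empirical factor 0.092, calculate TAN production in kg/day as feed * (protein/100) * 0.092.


Protein in feed = 402.4 * 50/100 = 201.2 kg/day
TAN = protein * 0.092 = 201.2 * 0.092 = 18.5104 kg/day

18.5104 kg/day


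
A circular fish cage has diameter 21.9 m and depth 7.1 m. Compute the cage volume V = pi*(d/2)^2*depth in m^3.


r = d/2 = 21.9/2 = 10.95 m
Base area = pi*r^2 = pi*10.95^2 = 376.68481 m^2
Volume = 376.68481 * 7.1 = 2674.46 m^3

2674.46 m^3


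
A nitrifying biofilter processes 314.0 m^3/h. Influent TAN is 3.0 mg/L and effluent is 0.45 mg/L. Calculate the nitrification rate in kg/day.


Concentration drop: TAN_in - TAN_out = 3.0 - 0.45 = 2.55 mg/L
Hourly TAN removed = Q * dTAN = 314.0 m^3/h * 2.55 mg/L = 800.7 g/h  (m^3/h * mg/L = g/h)
Daily TAN removed = 800.7 * 24 = 19216.8 g/day
Convert to kg/day: 19216.8 / 1000 = 19.2168 kg/day

19.2168 kg/day


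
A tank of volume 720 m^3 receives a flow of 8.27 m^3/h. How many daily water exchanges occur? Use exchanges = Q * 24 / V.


Daily flow volume = 8.27 m^3/h * 24 h = 198.48 m^3/day
Exchanges = daily flow / tank volume = 198.48 / 720 = 0.275667 exchanges/day

0.275667 exchanges/day


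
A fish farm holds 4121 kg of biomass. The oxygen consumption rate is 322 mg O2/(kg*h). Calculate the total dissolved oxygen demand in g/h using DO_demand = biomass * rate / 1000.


Total O2 consumption (mg/h) = 4121 kg * 322 mg/(kg*h) = 1326962 mg/h
Convert to g/h: 1326962 / 1000 = 1326.962 g/h

1326.962 g/h


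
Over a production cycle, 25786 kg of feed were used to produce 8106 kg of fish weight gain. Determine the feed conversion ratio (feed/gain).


FCR = feed consumed / weight gained
FCR = 25786 kg / 8106 kg = 3.1811

3.1811


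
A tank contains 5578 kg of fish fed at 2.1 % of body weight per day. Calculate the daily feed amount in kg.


Feeding rate fraction = 2.1% / 100 = 0.021
Daily feed = 5578 kg * 0.021 = 117.138 kg/day

117.138 kg/day


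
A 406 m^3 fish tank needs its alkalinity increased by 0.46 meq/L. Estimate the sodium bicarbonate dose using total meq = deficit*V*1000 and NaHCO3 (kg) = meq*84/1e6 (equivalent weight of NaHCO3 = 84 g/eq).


Tank volume in L = 406 m^3 * 1000 = 406000 L
Total meq required = 0.46 meq/L * 406000 L = 186760 meq
NaHCO3 mass = 186760 meq * 84 mg/meq / 1e6 = 15.6878 kg

15.6878 kg


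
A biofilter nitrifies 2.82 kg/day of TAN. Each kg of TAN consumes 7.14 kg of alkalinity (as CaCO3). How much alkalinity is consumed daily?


Alkalinity factor: 7.14 kg CaCO3 consumed per kg TAN nitrified
alk = 2.82 kg TAN * 7.14 = 20.1348 kg CaCO3/day

20.1348 kg CaCO3/day


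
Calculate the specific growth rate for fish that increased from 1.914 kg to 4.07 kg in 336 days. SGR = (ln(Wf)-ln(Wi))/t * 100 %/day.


ln(W_f) = ln(4.07) = 1.403643
ln(W_i) = ln(1.914) = 0.64919529
ln(W_f) - ln(W_i) = 1.403643 - 0.64919529 = 0.75444771
SGR = 0.75444771 / 336 * 100 = 0.224538 %/day

0.224538 %/day


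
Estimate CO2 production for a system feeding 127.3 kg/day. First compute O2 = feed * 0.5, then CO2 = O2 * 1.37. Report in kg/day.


O2 = 127.3 * 0.5 = 63.65
CO2 = 63.65 * 1.37 = 87.2005

87.2005 kg/day


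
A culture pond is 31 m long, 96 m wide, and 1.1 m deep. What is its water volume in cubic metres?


Base area = L * W = 31 * 96 = 2976 m^2
Volume = area * depth = 2976 * 1.1 = 3273.6 m^3

3273.6 m^3


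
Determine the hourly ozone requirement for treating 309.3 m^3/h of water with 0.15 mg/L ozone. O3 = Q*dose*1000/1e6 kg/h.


O3 demand (mg/h) = Q * dose * 1000 = 309.3 * 0.15 * 1000 = 46395 mg/h
Convert mg to kg: 46395 / 1e6 = 0.046395 kg/h

0.046395 kg/h


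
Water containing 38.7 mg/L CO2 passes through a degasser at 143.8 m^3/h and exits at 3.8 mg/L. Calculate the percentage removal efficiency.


CO2_out / CO2_in = 3.8 / 38.7 = 0.098191214
Fraction remaining = 0.098191214
efficiency = (1 - 0.098191214) * 100 = 90.1809 %

90.1809 %


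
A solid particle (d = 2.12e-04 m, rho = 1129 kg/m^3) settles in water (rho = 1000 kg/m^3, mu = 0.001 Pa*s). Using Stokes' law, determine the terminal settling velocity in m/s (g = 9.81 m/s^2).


Density difference: rho_p - rho_f = 1129 - 1000 = 129 kg/m^3
d^2 = (2.12e-04)^2 = 4.4944e-08 m^2
Numerator = (rho_p - rho_f) * g * d^2 = 129 * 9.81 * 4.4944e-08 = 5.6876183e-05
Denominator = 18 * mu = 18 * 0.001 = 0.018
v_s = 5.6876183e-05 / 0.018 = 0.00315979 m/s
Check: Re = rho_f * v_s * d / mu = 1000 * 0.00315979 * 2.12e-04 / 0.001 = 0.67 < 1, so Stokes' law applies.

0.00315979 m/s


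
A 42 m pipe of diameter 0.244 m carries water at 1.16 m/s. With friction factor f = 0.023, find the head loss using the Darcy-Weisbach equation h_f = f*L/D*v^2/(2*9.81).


v^2 = 1.16^2 = 1.3456 m^2/s^2
L/D = 42/0.244 = 172.13115
h_f = f*(L/D)*v^2/(2g) = 0.023 * 172.13115 * 1.3456 / 19.62 = 0.271522 m

0.271522 m


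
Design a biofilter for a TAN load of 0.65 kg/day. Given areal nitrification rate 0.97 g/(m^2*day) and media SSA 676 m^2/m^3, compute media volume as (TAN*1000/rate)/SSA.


A = 0.65*1000 / 0.97 = 670.10309 m^2
V = 670.10309 / 676 = 0.991277

0.991277 m^3


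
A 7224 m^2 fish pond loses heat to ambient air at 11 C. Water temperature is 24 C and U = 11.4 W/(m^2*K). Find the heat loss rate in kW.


Temperature difference dT = 24 - 11 = 13 K
Heat loss (W) = U * A * dT = 11.4 * 7224 * 13 = 1070596.8 W
Convert to kW: 1070596.8 / 1000 = 1070.5968 kW

1070.5968 kW


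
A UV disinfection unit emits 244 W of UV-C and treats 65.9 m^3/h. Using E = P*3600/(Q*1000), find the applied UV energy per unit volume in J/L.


Energy delivered per hour = 244 W * 3600 s = 878400 J/h
Volume treated per hour = 65.9 m^3/h * 1000 = 65900 L/h
dose = 878400 / 65900 = 13.3293 J/L

13.3293 J/L


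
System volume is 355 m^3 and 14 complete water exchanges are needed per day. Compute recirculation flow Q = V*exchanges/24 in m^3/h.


Daily recirculation volume = 355 m^3 * 14 = 4970 m^3/day
Flow rate Q = daily volume / 24 h = 4970 / 24 = 207.083 m^3/h

207.083 m^3/h


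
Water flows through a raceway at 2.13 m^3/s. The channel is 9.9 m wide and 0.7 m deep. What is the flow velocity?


Cross-sectional area = W * d = 9.9 * 0.7 = 6.93 m^2
Velocity = Q / A = 2.13 / 6.93 = 0.307359 m/s

0.307359 m/s


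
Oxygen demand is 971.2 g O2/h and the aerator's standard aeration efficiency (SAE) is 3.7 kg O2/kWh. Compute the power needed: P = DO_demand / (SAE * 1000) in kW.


SAE in g O2/kWh = 3.7 * 1000 = 3700 g/kWh
P = DO_demand / SAE_g = 971.2 / 3700 = 0.262486 kW

0.262486 kW


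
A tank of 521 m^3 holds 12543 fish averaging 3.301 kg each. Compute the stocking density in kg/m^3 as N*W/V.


Total biomass = 12543 fish * 3.301 kg = 41404.443 kg
Density = total biomass / volume = 41404.443 / 521 = 79.4711 kg/m^3

79.4711 kg/m^3


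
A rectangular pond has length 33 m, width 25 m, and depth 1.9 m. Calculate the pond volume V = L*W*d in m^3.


Base area = L * W = 33 * 25 = 825 m^2
Volume = area * depth = 825 * 1.9 = 1567.5 m^3

1567.5 m^3


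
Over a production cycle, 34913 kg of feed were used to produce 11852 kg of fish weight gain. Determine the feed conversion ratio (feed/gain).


FCR = feed consumed / weight gained
FCR = 34913 kg / 11852 kg = 2.94575

2.94575


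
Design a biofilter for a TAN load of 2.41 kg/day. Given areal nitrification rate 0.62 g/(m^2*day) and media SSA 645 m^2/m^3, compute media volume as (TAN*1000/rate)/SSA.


A = 2.41*1000 / 0.62 = 3887.0968 m^2
V = 3887.0968 / 645 = 6.02651

6.02651 m^3


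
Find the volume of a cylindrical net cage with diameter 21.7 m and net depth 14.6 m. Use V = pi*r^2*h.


r = d/2 = 21.7/2 = 10.85 m
Base area = pi*r^2 = pi*10.85^2 = 369.83614 m^2
Volume = 369.83614 * 14.6 = 5399.61 m^3

5399.61 m^3


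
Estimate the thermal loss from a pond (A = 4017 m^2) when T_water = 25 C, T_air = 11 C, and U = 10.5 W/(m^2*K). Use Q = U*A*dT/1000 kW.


Temperature difference dT = 25 - 11 = 14 K
Heat loss (W) = U * A * dT = 10.5 * 4017 * 14 = 590499 W
Convert to kW: 590499 / 1000 = 590.499 kW

590.499 kW


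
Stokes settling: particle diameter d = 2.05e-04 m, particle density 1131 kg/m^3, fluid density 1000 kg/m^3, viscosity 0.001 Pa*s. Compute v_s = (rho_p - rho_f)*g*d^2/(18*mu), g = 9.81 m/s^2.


Density difference: rho_p - rho_f = 1131 - 1000 = 131 kg/m^3
d^2 = (2.05e-04)^2 = 4.2025e-08 m^2
Numerator = (rho_p - rho_f) * g * d^2 = 131 * 9.81 * 4.2025e-08 = 5.4006748e-05
Denominator = 18 * mu = 18 * 0.001 = 0.018
v_s = 5.4006748e-05 / 0.018 = 0.00300037 m/s
Check: Re = rho_f * v_s * d / mu = 1000 * 0.00300037 * 2.05e-04 / 0.001 = 0.615 < 1, so Stokes' law applies.

0.00300037 m/s


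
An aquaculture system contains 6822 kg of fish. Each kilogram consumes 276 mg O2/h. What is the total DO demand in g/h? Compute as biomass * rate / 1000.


Total O2 consumption (mg/h) = 6822 kg * 276 mg/(kg*h) = 1882872 mg/h
Convert to g/h: 1882872 / 1000 = 1882.872 g/h

1882.872 g/h


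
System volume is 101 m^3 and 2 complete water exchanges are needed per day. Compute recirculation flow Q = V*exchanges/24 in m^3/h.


Daily recirculation volume = 101 m^3 * 2 = 202 m^3/day
Flow rate Q = daily volume / 24 h = 202 / 24 = 8.41667 m^3/h

8.41667 m^3/h


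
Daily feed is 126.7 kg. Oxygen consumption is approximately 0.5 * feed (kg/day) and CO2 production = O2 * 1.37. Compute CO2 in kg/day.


O2 = 126.7 * 0.5 = 63.35
CO2 = 63.35 * 1.37 = 86.7895

86.7895 kg/day


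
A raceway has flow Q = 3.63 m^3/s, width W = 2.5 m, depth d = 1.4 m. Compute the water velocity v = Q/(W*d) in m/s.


Cross-sectional area = W * d = 2.5 * 1.4 = 3.5 m^2
Velocity = Q / A = 3.63 / 3.5 = 1.03714 m/s

1.03714 m/s


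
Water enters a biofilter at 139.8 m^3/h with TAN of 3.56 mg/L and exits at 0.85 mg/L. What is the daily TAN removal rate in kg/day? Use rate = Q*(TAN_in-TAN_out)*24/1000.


Concentration drop: TAN_in - TAN_out = 3.56 - 0.85 = 2.71 mg/L
Hourly TAN removed = Q * dTAN = 139.8 m^3/h * 2.71 mg/L = 378.858 g/h  (m^3/h * mg/L = g/h)
Daily TAN removed = 378.858 * 24 = 9092.592 g/day
Convert to kg/day: 9092.592 / 1000 = 9.092592 kg/day

9.092592 kg/day


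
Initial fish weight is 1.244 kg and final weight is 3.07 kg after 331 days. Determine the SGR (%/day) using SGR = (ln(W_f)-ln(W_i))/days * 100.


ln(W_f) = ln(3.07) = 1.1216776
ln(W_i) = ln(1.244) = 0.21833199
ln(W_f) - ln(W_i) = 1.1216776 - 0.21833199 = 0.90334561
SGR = 0.90334561 / 331 * 100 = 0.272914 %/day

0.272914 %/day


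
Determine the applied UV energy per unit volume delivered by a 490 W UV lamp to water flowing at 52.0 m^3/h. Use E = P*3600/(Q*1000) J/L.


Energy delivered per hour = 490 W * 3600 s = 1764000 J/h
Volume treated per hour = 52.0 m^3/h * 1000 = 52000 L/h
dose = 1764000 / 52000 = 33.9231 J/L

33.9231 J/L


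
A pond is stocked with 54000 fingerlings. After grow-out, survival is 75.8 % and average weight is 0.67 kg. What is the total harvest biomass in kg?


Survivors = 54000 * 75.8/100 = 40932 fish
Harvest biomass = survivors * W_f = 40932 * 0.67 = 27424.44 kg

27424.44 kg


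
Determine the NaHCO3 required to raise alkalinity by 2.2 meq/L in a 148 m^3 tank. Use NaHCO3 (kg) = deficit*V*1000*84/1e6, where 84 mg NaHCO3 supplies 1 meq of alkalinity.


Tank volume in L = 148 m^3 * 1000 = 148000 L
Total meq required = 2.2 meq/L * 148000 L = 325600 meq
NaHCO3 mass = 325600 meq * 84 mg/meq / 1e6 = 27.3504 kg

27.3504 kg


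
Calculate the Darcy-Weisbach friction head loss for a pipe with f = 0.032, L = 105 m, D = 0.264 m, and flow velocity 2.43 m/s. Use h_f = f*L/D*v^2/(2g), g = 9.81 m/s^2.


v^2 = 2.43^2 = 5.9049 m^2/s^2
L/D = 105/0.264 = 397.72727
h_f = f*(L/D)*v^2/(2g) = 0.032 * 397.72727 * 5.9049 / 19.62 = 3.83044 m

3.83044 m


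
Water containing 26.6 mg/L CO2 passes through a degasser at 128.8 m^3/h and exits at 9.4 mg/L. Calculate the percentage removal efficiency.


CO2_out / CO2_in = 9.4 / 26.6 = 0.35338346
Fraction remaining = 0.35338346
efficiency = (1 - 0.35338346) * 100 = 64.6617 %

64.6617 %


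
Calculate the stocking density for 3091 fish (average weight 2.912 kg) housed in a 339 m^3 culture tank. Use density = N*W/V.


Total biomass = 3091 fish * 2.912 kg = 9000.992 kg
Density = total biomass / volume = 9000.992 / 339 = 26.5516 kg/m^3

26.5516 kg/m^3


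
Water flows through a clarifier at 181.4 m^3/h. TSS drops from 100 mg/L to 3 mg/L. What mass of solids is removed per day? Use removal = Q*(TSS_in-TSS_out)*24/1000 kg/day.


Concentration drop: TSS_in - TSS_out = 100 - 3 = 97 mg/L
Hourly solids removed = Q * dTSS = 181.4 m^3/h * 97 mg/L = 17595.8 g/h  (m^3/h * mg/L = g/h)
Daily solids removed = 17595.8 * 24 = 422299.2 g/day
Convert g to kg: 422299.2 / 1000 = 422.2992 kg/day

422.2992 kg/day


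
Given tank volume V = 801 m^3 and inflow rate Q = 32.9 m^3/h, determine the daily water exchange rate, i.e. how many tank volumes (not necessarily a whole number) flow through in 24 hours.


Daily flow volume = 32.9 m^3/h * 24 h = 789.6 m^3/day
Exchanges = daily flow / tank volume = 789.6 / 801 = 0.985768 exchanges/day

0.985768 exchanges/day


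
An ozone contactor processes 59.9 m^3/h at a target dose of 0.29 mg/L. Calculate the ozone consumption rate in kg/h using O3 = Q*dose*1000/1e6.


O3 demand (mg/h) = Q * dose * 1000 = 59.9 * 0.29 * 1000 = 17371 mg/h
Convert mg to kg: 17371 / 1e6 = 0.017371 kg/h

0.017371 kg/h


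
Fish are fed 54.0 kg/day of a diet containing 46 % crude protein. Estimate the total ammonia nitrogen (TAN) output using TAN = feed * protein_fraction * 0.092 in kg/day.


Protein in feed = 54.0 * 46/100 = 24.84 kg/day
TAN = protein * 0.092 = 24.84 * 0.092 = 2.28528 kg/day

2.28528 kg/day


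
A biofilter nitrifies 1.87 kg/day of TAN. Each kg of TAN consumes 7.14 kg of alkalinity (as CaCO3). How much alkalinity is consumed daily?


Alkalinity factor: 7.14 kg CaCO3 consumed per kg TAN nitrified
alk = 1.87 kg TAN * 7.14 = 13.3518 kg CaCO3/day

13.3518 kg CaCO3/day


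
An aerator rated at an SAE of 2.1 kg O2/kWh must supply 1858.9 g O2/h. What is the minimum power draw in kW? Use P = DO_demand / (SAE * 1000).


SAE in g O2/kWh = 2.1 * 1000 = 2100 g/kWh
P = DO_demand / SAE_g = 1858.9 / 2100 = 0.88519 kW

0.88519 kW


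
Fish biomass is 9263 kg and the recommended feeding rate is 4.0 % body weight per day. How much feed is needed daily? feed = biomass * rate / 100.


Feeding rate fraction = 4.0% / 100 = 0.04
Daily feed = 9263 kg * 0.04 = 370.52 kg/day

370.52 kg/day


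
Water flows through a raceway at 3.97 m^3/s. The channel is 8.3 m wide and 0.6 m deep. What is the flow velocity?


Cross-sectional area = W * d = 8.3 * 0.6 = 4.98 m^2
Velocity = Q / A = 3.97 / 4.98 = 0.797189 m/s

0.797189 m/s


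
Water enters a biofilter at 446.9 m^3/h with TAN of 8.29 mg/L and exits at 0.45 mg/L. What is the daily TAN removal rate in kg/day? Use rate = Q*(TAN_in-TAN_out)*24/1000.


Concentration drop: TAN_in - TAN_out = 8.29 - 0.45 = 7.84 mg/L
Hourly TAN removed = Q * dTAN = 446.9 m^3/h * 7.84 mg/L = 3503.696 g/h  (m^3/h * mg/L = g/h)
Daily TAN removed = 3503.696 * 24 = 84088.704 g/day
Convert to kg/day: 84088.704 / 1000 = 84.088704 kg/day

84.088704 kg/day
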